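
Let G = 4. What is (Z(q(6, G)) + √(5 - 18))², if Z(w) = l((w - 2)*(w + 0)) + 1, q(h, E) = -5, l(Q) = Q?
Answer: (36 + I*√13)² ≈ 1283.0 + 259.6*I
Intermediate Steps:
Z(w) = 1 + w*(-2 + w) (Z(w) = (w - 2)*(w + 0) + 1 = (-2 + w)*w + 1 = w*(-2 + w) + 1 = 1 + w*(-2 + w))
(Z(q(6, G)) + √(5 - 18))² = ((1 - 5*(-2 - 5)) + √(5 - 18))² = ((1 - 5*(-7)) + √(-13))² = ((1 + 35) + I*√13)² = (36 + I*√13)²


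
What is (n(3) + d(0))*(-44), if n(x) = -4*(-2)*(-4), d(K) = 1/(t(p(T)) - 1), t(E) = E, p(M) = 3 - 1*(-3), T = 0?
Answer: 6996/5 ≈ 1399.2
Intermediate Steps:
p(M) = 6 (p(M) = 3 + 3 = 6)
d(K) = ⅕ (d(K) = 1/(6 - 1) = 1/5 = ⅕)
n(x) = -32 (n(x) = 8*(-4) = -32)
(n(3) + d(0))*(-44) = (-32 + ⅕)*(-44) = -159/5*(-44) = 6996/5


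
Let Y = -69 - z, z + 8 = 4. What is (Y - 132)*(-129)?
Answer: 25413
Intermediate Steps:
z = -4 (z = -8 + 4 = -4)
Y = -65 (Y = -69 - 1*(-4) = -69 + 4 = -65)
(Y - 132)*(-129) = (-65 - 132)*(-129) = -197*(-129) = 25413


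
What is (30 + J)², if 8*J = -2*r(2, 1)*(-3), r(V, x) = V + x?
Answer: 16641/16 ≈ 1040.1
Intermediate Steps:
J = 9/4 (J = (-2*(2 + 1)*(-3))/8 = (-2*3*(-3))/8 = (-6*(-3))/8 = (⅛)*18 = 9/4 ≈ 2.2500)
(30 + J)² = (30 + 9/4)² = (129/4)² = 16641/16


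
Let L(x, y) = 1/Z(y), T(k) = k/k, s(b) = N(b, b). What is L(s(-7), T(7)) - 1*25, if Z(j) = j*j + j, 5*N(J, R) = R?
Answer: -49/2 ≈ -24.500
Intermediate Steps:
N(J, R) = R/5
s(b) = b/5
Z(j) = j + j² (Z(j) = j² + j = j + j²)
T(k) = 1
L(x, y) = 1/(y*(1 + y))
L(s(-7), T(7)) - 1*25 = 1/(1*(1 + 1)) - 1*25 = 1/2 - 25 = 1*(½) - 25 = ½ - 25 = -49/2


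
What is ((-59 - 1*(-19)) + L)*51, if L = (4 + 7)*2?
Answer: -918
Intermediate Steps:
L = 22 (L = 11*2 = 22)
((-59 - 1*(-19)) + L)*51 = ((-59 - 1*(-19)) + 22)*51 = ((-59 + 19) + 22)*51 = (-40 + 22)*51 = -18*51 = -918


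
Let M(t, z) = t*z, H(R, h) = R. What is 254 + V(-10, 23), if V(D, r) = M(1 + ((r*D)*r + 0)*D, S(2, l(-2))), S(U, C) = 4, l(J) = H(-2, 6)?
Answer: 211858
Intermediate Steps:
l(J) = -2
V(D, r) = 4 + 4*D²*r² (V(D, r) = (1 + ((r*D)*r + 0)*D)*4 = (1 + ((D*r)*r + 0)*D)*4 = (1 + (D*r² + 0)*D)*4 = (1 + (D*r²)*D)*4 = (1 + D²*r²)*4 = 4 + 4*D²*r²)
254 + V(-10, 23) = 254 + (4 + 4*(-10)²*23²) = 254 + (4 + 4*100*529) = 254 + (4 + 211600) = 254 + 211604 = 211858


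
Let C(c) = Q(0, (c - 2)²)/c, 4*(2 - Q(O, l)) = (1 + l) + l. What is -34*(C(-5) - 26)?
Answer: 7293/10 ≈ 729.30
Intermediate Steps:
Q(O, l) = 7/4 - l/2 (Q(O, l) = 2 - ((1 + l) + l)/4 = 2 - (1 + 2*l)/4 = 2 + (-¼ - l/2) = 7/4 - l/2)
C(c) = (7/4 - (-2 + c)²/2)/c (C(c) = (7/4 - (c - 2)²/2)/c = (7/4 - (-2 + c)²/2)/c)
-34*(C(-5) - 26) = -34*((¼)*(7 - 2*(-2 - 5)²)/(-5) - 26) = -34*((¼)*(-⅕)*(7 - 2*(-7)²) - 26) = -34*((¼)*(-⅕)*(7 - 2*49) - 26) = -34*((¼)*(-⅕)*(7 - 98) - 26) = -34*((¼)*(-⅕)*(-91) - 26) = -34*(91/20 - 26) = -34*(-429/20) = 7293/10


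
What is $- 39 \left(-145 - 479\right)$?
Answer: $24336$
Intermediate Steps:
$- 39 \left(-145 - 479\right) = \left(-39\right) \left(-624\right) = 24336$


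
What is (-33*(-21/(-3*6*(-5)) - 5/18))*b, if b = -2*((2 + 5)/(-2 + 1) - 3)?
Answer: 1012/3 ≈ 337.33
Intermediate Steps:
b = 20 (b = -2*(7/(-1) - 3) = -2*(7*(-1) - 3) = -2*(-7 - 3) = -2*(-10) = 20)
(-33*(-21/(-3*6*(-5)) - 5/18))*b = -33*(-21/(-3*6*(-5)) - 5/18)*20 = -33*(-21/((-18*(-5))) - 5*1/18)*20 = -33*(-21/90 - 5/18)*20 = -33*(-21*1/90 - 5/18)*20 = -33*(-7/30 - 5/18)*20 = -33*(-23/45)*20 = (253/15)*20 = 1012/3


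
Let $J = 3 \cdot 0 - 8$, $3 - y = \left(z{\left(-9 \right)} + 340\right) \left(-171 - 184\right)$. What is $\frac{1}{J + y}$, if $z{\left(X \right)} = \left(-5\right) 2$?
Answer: $\frac{1}{117145} \approx 8.5364 \cdot 10^{-6}$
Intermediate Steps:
$z{\left(X \right)} = -10$
$y = 117153$ ($y = 3 - \left(-10 + 340\right) \left(-171 - 184\right) = 3 - 330 \left(-355\right) = 3 - -117150 = 3 + 117150 = 117153$)
$J = -8$ ($J = 0 - 8 = -8$)
$\frac{1}{J + y} = \frac{1}{-8 + 117153} = \frac{1}{117145}$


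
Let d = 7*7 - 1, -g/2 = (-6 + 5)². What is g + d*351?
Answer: 16846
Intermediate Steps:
g = -2 (g = -2*(-6 + 5)² = -2*(-1)² = -2*1 = -2)
d = 48 (d = 49 - 1 = 48)
g + d*351 = -2 + 48*351 = -2 + 16848 = 16846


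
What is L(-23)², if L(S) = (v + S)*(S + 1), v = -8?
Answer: 465124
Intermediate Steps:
L(S) = (1 + S)*(-8 + S) (L(S) = (-8 + S)*(S + 1) = (-8 + S)*(1 + S) = (1 + S)*(-8 + S))
L(-23)² = (-8 + (-23)² - 7*(-23))² = (-8 + 529 + 161)² = 682² = 465124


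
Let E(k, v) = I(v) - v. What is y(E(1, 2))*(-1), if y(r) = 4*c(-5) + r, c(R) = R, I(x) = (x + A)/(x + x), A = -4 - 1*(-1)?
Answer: 89/4 ≈ 22.250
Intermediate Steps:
A = -3 (A = -4 + 1 = -3)
I(x) = (-3 + x)/(2*x) (I(x) = (x - 3)/(x + x) = (-3 + x)/((2*x)) = (-3 + x)*(1/(2*x)) = (-3 + x)/(2*x))
E(k, v) = -v + (-3 + v)/(2*v) (E(k, v) = (-3 + v)/(2*v) - v = -v + (-3 + v)/(2*v))
y(r) = -20 + r (y(r) = 4*(-5) + r = -20 + r)
y(E(1, 2))*(-1) = (-20 + (½ - 1*2 - 3/2/2))*(-1) = (-20 + (½ - 2 - 3/2*½))*(-1) = (-20 + (½ - 2 - ¾))*(-1) = (-20 - 9/4)*(-1) = -89/4*(-1) = 89/4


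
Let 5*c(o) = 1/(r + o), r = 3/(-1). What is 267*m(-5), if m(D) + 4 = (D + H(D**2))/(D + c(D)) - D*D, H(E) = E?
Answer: -589981/67 ≈ -8805.7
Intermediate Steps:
r = -3 (r = 3*(-1) = -3)
c(o) = 1/(5*(-3 + o))
m(D) = -4 - D**2 + (D + D**2)/(D + 1/(5*(-3 + D))) (m(D) = -4 + ((D + D**2)/(D + 1/(5*(-3 + D))) - D*D) = -4 + ((D + D**2)/(D + 1/(5*(-3 + D))) - D**2) = -4 + (-D**2 + (D + D**2)/(D + 1/(5*(-3 + D)))) = -4 - D**2 + (D + D**2)/(D + 1/(5*(-3 + D))))
267*m(-5) = 267*((-4 - 1*(-5)**2 - 5*(-5)*(-3 - 5)*(3 + (-5)**2 - 1*(-5)))/(1 + 5*(-5)*(-3 - 5))) = 267*((-4 - 1*25 - 5*(-5)*(-8)*(3 + 25 + 5))/(1 + 5*(-5)*(-8))) = 267*((-4 - 25 - 5*(-5)*(-8)*33)/(1 + 200)) = 267*((-4 - 25 - 6600)/201) = 267*((1/201)*(-6629)) = 267*(-6629/201) = -589981/67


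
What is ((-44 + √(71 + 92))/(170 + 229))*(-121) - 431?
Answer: -166645/399 - 121*√163/399 ≈ -421.53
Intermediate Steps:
((-44 + √(71 + 92))/(170 + 229))*(-121) - 431 = ((-44 + √163)/399)*(-121) - 431 = ((-44 + √163)*(1/399))*(-121) - 431 = (-44/399 + √163/399)*(-121) - 431 = (5324/399 - 121*√163/399) - 431 = -166645/399 - 121*√163/399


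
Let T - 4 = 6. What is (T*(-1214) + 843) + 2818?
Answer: -8479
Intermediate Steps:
T = 10 (T = 4 + 6 = 10)
(T*(-1214) + 843) + 2818 = (10*(-1214) + 843) + 2818 = (-12140 + 843) + 2818 = -11297 + 2818 = -8479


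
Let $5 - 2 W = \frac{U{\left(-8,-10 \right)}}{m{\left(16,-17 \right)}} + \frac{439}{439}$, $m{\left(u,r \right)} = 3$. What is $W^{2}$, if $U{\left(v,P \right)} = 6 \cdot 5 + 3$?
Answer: $\frac{49}{4} \approx 12.25$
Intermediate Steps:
$U{\left(v,P \right)} = 33$ ($U{\left(v,P \right)} = 30 + 3 = 33$)
$W = - \frac{7}{2}$ ($W = \frac{5}{2} - \frac{\frac{33}{3} + \frac{439}{439}}{2} = \frac{5}{2} - \frac{33 \cdot \frac{1}{3} + 439 \cdot \frac{1}{439}}{2} = \frac{5}{2} - \frac{11 + 1}{2} = \frac{5}{2} - 6 = - \frac{7}{2} \approx -3.5$)
$W^{2} = \left(- \frac{7}{2}\right)^{2} = \frac{49}{4}$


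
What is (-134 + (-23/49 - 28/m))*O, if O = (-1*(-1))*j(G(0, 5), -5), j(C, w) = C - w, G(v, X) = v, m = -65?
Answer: -426913/637 ≈ -670.19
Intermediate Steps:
O = 5 (O = (-1*(-1))*(0 - 1*(-5)) = 1*(0 + 5) = 1*5 = 5)
(-134 + (-23/49 - 28/m))*O = (-134 + (-23/49 - 28/(-65)))*5 = (-134 + (-23*1/49 - 28*(-1/65)))*5 = (-134 + (-23/49 + 28/65))*5 = (-134 - 123/3185)*5 = -426913/3185*5 = -426913/637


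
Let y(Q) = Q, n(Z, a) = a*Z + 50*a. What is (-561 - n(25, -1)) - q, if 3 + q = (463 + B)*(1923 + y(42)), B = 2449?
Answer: -5722563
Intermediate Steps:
n(Z, a) = 50*a + Z*a (n(Z, a) = Z*a + 50*a = 50*a + Z*a)
q = 5722077 (q = -3 + (463 + 2449)*(1923 + 42) = -3 + 2912*1965 = -3 + 5722080 = 5722077)
(-561 - n(25, -1)) - q = (-561 - (-1)*(50 + 25)) - 1*5722077 = (-561 - (-1)*75) - 5722077 = (-561 - 1*(-75)) - 5722077 = (-561 + 75) - 5722077 = -486 - 5722077 = -5722563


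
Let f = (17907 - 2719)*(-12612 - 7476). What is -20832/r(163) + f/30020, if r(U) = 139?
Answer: -10758449064/1043195 ≈ -10313.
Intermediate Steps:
f = -305096544 (f = 15188*(-20088) = -305096544)
-20832/r(163) + f/30020 = -20832/139 - 305096544/30020 = -20832*1/139 - 305096544*1/30020 = -20832/139 - 76274136/7505 = -10758449064/1043195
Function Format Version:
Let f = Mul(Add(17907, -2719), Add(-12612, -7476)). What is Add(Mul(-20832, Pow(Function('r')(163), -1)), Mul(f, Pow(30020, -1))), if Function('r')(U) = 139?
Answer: Rational(-10758449064, 1043195) ≈ -10313.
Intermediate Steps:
f = -305096544 (f = Mul(15188, -20088) = -305096544)
Add(Mul(-20832, Pow(Function('r')(163), -1)), Mul(f, Pow(30020, -1))) = Add(Mul(-20832, Pow(139, -1)), Mul(-305096544, Pow(30020, -1))) = Add(Mul(-20832, Rational(1, 139)), Mul(-305096544, Rational(1, 30020))) = Add(Rational(-20832, 139), Rational(-76274136, 7505)) = Rational(-10758449064, 1043195)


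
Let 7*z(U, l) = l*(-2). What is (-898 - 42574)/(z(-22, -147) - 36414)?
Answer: 10868/9093 ≈ 1.1952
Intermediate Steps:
z(U, l) = -2*l/7 (z(U, l) = (l*(-2))/7 = (-2*l)/7 = -2*l/7)
(-898 - 42574)/(z(-22, -147) - 36414) = (-898 - 42574)/(-2/7*(-147) - 36414) = -43472/(42 - 36414) = -43472/(-36372) = -43472*(-1/36372) = 10868/9093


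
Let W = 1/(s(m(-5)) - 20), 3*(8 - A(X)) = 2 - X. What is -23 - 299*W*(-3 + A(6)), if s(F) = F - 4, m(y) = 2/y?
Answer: 19987/366 ≈ 54.609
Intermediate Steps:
A(X) = 22/3 + X/3 (A(X) = 8 - (2 - X)/3 = 8 + (-⅔ + X/3) = 22/3 + X/3)
s(F) = -4 + F
W = -5/122 (W = 1/((-4 + 2/(-5)) - 20) = 1/((-4 + 2*(-⅕)) - 20) = 1/((-4 - ⅖) - 20) = 1/(-22/5 - 20) = 1/(-122/5) = -5/122 ≈ -0.040984)
-23 - 299*W*(-3 + A(6)) = -23 - (-1495)*(-3 + (22/3 + (⅓)*6))/122 = -23 - (-1495)*(-3 + (22/3 + 2))/122 = -23 - (-1495)*(-3 + 28/3)/122 = -23 - (-1495)*19/(122*3) = -23 - 299*(-95/366) = -23 + 28405/366 = 19987/366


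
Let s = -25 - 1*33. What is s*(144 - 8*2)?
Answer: -7424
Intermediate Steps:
s = -58 (s = -25 - 33 = -58)
s*(144 - 8*2) = -58*(144 - 8*2) = -58*(144 - 16) = -58*128 = -7424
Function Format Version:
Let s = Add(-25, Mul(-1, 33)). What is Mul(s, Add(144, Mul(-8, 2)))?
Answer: -7424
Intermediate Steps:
s = -58 (s = Add(-25, -33) = -58)
Mul(s, Add(144, Mul(-8, 2))) = Mul(-58, Add(144, Mul(-8, 2))) = Mul(-58, Add(144, -16)) = Mul(-58, 128) = -7424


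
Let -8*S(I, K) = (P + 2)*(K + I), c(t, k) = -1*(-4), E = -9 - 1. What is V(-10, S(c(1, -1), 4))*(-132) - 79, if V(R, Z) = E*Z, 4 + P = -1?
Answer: 3881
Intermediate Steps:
P = -5 (P = -4 - 1 = -5)
E = -10
c(t, k) = 4
S(I, K) = 3*I/8 + 3*K/8 (S(I, K) = -(-5 + 2)*(K + I)/8 = -(-3)*(I + K)/8 = -(-3*I - 3*K)/8 = 3*I/8 + 3*K/8)
V(R, Z) = -10*Z
V(-10, S(c(1, -1), 4))*(-132) - 79 = -10*((3/8)*4 + (3/8)*4)*(-132) - 79 = -10*(3/2 + 3/2)*(-132) - 79 = -10*3*(-132) - 79 = -30*(-132) - 79 = 3960 - 79 = 3881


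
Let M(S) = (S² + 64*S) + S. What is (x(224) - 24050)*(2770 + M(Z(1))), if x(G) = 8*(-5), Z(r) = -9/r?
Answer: -54587940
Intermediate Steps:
x(G) = -40
M(S) = S² + 65*S
(x(224) - 24050)*(2770 + M(Z(1))) = (-40 - 24050)*(2770 + (-9/1)*(65 - 9/1)) = -24090*(2770 + (-9*1)*(65 - 9*1)) = -24090*(2770 - 9*(65 - 9)) = -24090*(2770 - 9*56) = -24090*(2770 - 504) = -24090*2266 = -54587940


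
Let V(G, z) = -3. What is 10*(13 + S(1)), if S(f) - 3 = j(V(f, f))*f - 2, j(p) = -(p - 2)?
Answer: 190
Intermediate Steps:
j(p) = 2 - p (j(p) = -(-2 + p) = 2 - p)
S(f) = 1 + 5*f (S(f) = 3 + ((2 - 1*(-3))*f - 2) = 3 + ((2 + 3)*f - 2) = 3 + (5*f - 2) = 3 + (-2 + 5*f) = 1 + 5*f)
10*(13 + S(1)) = 10*(13 + (1 + 5*1)) = 10*(13 + (1 + 5)) = 10*(13 + 6) = 10*19 = 190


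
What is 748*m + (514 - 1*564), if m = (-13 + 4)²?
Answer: 60538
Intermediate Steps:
m = 81 (m = (-9)² = 81)
748*m + (514 - 1*564) = 748*81 + (514 - 1*564) = 60588 + (514 - 564) = 60588 - 50 = 60538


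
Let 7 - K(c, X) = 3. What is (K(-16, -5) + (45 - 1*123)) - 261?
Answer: -335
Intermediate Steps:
K(c, X) = 4 (K(c, X) = 7 - 1*3 = 7 - 3 = 4)
(K(-16, -5) + (45 - 1*123)) - 261 = (4 + (45 - 1*123)) - 261 = (4 + (45 - 123)) - 261 = (4 - 78) - 261 = -74 - 261 = -335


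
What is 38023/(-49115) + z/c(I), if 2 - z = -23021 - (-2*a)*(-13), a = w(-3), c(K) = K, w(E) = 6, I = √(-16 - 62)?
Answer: -809/1045 - 1783*I*√78/6 ≈ -0.77416 - 2624.5*I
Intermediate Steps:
I = I*√78 (I = √(-78) = I*√78 ≈ 8.8318*I)
a = 6
z = 23179 (z = 2 - (-23021 - (-2*6)*(-13)) = 2 - (-23021 - (-12)*(-13)) = 2 - (-23021 - 1*156) = 2 - (-23021 - 156) = 2 - 1*(-23177) = 2 + 23177 = 23179)
38023/(-49115) + z/c(I) = 38023/(-49115) + 23179/((I*√78)) = 38023*(-1/49115) + 23179*(-I*√78/78) = -809/1045 - 1783*I*√78/6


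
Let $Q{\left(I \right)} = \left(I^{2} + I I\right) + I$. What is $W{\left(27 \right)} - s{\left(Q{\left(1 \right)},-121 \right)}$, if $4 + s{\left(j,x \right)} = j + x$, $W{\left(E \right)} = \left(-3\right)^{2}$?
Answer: $131$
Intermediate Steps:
$Q{\left(I \right)} = I + 2 I^{2}$ ($Q{\left(I \right)} = \left(I^{2} + I^{2}\right) + I = 2 I^{2} + I = I + 2 I^{2}$)
$W{\left(E \right)} = 9$
$s{\left(j,x \right)} = -4 + j + x$ ($s{\left(j,x \right)} = -4 + \left(j + x\right) = -4 + j + x$)
$W{\left(27 \right)} - s{\left(Q{\left(1 \right)},-121 \right)} = 9 - \left(-4 + 1 \left(1 + 2 \cdot 1\right) - 121\right) = 9 - \left(-4 + 1 \left(1 + 2\right) - 121\right) = 9 - \left(-4 + 1 \cdot 3 - 121\right) = 9 - \left(-4 + 3 - 121\right) = 9 - -122 = 9 + 122 = 131$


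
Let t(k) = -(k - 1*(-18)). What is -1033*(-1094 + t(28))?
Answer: 1177620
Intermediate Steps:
t(k) = -18 - k (t(k) = -(k + 18) = -(18 + k) = -18 - k)
-1033*(-1094 + t(28)) = -1033*(-1094 + (-18 - 1*28)) = -1033*(-1094 + (-18 - 28)) = -1033*(-1094 - 46) = -1033*(-1140) = 1177620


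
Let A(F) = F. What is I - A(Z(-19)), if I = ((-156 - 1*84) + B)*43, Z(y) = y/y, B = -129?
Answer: -15868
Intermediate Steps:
Z(y) = 1
I = -15867 (I = ((-156 - 1*84) - 129)*43 = ((-156 - 84) - 129)*43 = (-240 - 129)*43 = -369*43 = -15867)
I - A(Z(-19)) = -15867 - 1*1 = -15867 - 1 = -15868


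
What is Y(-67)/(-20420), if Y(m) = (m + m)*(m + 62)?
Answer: -67/2042 ≈ -0.032811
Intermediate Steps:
Y(m) = 2*m*(62 + m) (Y(m) = (2*m)*(62 + m) = 2*m*(62 + m))
Y(-67)/(-20420) = (2*(-67)*(62 - 67))/(-20420) = (2*(-67)*(-5))*(-1/20420) = 670*(-1/20420) = -67/2042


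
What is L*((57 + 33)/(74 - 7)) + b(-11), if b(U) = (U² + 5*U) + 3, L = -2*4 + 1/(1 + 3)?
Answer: 7851/134 ≈ 58.590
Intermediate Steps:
L = -31/4 (L = -8 + 1/4 = -8 + ¼ = -31/4 ≈ -7.7500)
b(U) = 3 + U² + 5*U
L*((57 + 33)/(74 - 7)) + b(-11) = -31*(57 + 33)/(4*(74 - 7)) + (3 + (-11)² + 5*(-11)) = -1395/(2*67) + (3 + 121 - 55) = -1395/(2*67) + 69 = -31/4*90/67 + 69 = -1395/134 + 69 = 7851/134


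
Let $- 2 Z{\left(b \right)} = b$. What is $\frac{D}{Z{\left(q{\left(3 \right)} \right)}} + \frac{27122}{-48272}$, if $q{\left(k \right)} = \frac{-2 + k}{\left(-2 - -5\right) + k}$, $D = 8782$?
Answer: $- \frac{2543561785}{24136} \approx -1.0538 \cdot 10^{5}$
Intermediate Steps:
$q{\left(k \right)} = \frac{-2 + k}{3 + k}$ ($q{\left(k \right)} = \frac{-2 + k}{\left(-2 + 5\right) + k} = \frac{-2 + k}{3 + k}$)
$Z{\left(b \right)} = - \frac{b}{2}$
$\frac{D}{Z{\left(q{\left(3 \right)} \right)}} + \frac{27122}{-48272} = \frac{8782}{\left(- \frac{1}{2}\right) \frac{-2 + 3}{3 + 3}} + \frac{27122}{-48272} = \frac{8782}{\left(- \frac{1}{2}\right) \frac{1}{6} \cdot 1} + 27122 \left(- \frac{1}{48272}\right) = \frac{8782}{\left(- \frac{1}{2}\right) \frac{1}{6} \cdot 1} - \frac{13561}{24136} = \frac{8782}{\left(- \frac{1}{2}\right) \frac{1}{6}} - \frac{13561}{24136} = \frac{8782}{- \frac{1}{12}} - \frac{13561}{24136} = 8782 \left(-12\right) - \frac{13561}{24136} = -105384 - \frac{13561}{24136} = - \frac{2543561785}{24136}$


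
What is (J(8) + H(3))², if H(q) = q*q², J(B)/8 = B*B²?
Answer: 16999129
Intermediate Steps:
J(B) = 8*B³ (J(B) = 8*(B*B²) = 8*B³)
H(q) = q³
(J(8) + H(3))² = (8*8³ + 3³)² = (8*512 + 27)² = (4096 + 27)² = 4123² = 16999129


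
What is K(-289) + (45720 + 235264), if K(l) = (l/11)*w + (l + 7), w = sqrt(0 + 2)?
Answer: 280702 - 289*sqrt(2)/11 ≈ 2.8067e+5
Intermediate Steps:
w = sqrt(2) ≈ 1.4142
K(l) = 7 + l + l*sqrt(2)/11 (K(l) = (l/11)*sqrt(2) + (l + 7) = (l*(1/11))*sqrt(2) + (7 + l) = (l/11)*sqrt(2) + (7 + l) = l*sqrt(2)/11 + (7 + l) = 7 + l + l*sqrt(2)/11)
K(-289) + (45720 + 235264) = (7 - 289 + (1/11)*(-289)*sqrt(2)) + (45720 + 235264) = (7 - 289 - 289*sqrt(2)/11) + 280984 = (-282 - 289*sqrt(2)/11) + 280984 = 280702 - 289*sqrt(2)/11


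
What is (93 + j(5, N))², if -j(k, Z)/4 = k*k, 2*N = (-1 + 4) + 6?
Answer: 49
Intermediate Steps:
N = 9/2 (N = ((-1 + 4) + 6)/2 = (3 + 6)/2 = (½)*9 = 9/2 ≈ 4.5000)
j(k, Z) = -4*k² (j(k, Z) = -4*k*k = -4*k²)
(93 + j(5, N))² = (93 - 4*5²)² = (93 - 4*25)² = (93 - 100)² = (-7)² = 49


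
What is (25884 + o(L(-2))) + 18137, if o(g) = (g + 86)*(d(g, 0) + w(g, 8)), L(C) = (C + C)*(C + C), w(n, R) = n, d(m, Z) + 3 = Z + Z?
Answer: 45347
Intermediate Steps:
d(m, Z) = -3 + 2*Z (d(m, Z) = -3 + (Z + Z) = -3 + 2*Z)
L(C) = 4*C**2 (L(C) = (2*C)*(2*C) = 4*C**2)
o(g) = (-3 + g)*(86 + g) (o(g) = (g + 86)*((-3 + 2*0) + g) = (86 + g)*((-3 + 0) + g) = (86 + g)*(-3 + g) = (-3 + g)*(86 + g))
(25884 + o(L(-2))) + 18137 = (25884 + (-258 + (4*(-2)**2)**2 + 83*(4*(-2)**2))) + 18137 = (25884 + (-258 + (4*4)**2 + 83*(4*4))) + 18137 = (25884 + (-258 + 16**2 + 83*16)) + 18137 = (25884 + (-258 + 256 + 1328)) + 18137 = (25884 + 1326) + 18137 = 27210 + 18137 = 45347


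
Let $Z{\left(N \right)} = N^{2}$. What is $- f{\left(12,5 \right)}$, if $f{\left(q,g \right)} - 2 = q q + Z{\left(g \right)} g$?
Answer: $-271$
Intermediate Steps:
$f{\left(q,g \right)} = 2 + g^{3} + q^{2}$ ($f{\left(q,g \right)} = 2 + \left(q q + g^{2} g\right) = 2 + \left(q^{2} + g^{3}\right) = 2 + \left(g^{3} + q^{2}\right) = 2 + g^{3} + q^{2}$)
$- f{\left(12,5 \right)} = - (2 + 5^{3} + 12^{2}) = - (2 + 125 + 144) = \left(-1\right) 271 = -271$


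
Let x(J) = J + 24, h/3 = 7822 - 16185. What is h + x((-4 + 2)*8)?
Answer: -25081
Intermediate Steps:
h = -25089 (h = 3*(7822 - 16185) = 3*(-8363) = -25089)
x(J) = 24 + J
h + x((-4 + 2)*8) = -25089 + (24 + (-4 + 2)*8) = -25089 + (24 - 2*8) = -25089 + (24 - 16) = -25089 + 8 = -25081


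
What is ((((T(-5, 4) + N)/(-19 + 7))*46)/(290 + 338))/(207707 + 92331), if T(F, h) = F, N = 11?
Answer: -23/188423864 ≈ -1.2207e-7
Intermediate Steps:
((((T(-5, 4) + N)/(-19 + 7))*46)/(290 + 338))/(207707 + 92331) = ((((-5 + 11)/(-19 + 7))*46)/(290 + 338))/(207707 + 92331) = (((6/(-12))*46)/628)/300038 = (((6*(-1/12))*46)/628)*(1/300038) = ((-½*46)/628)*(1/300038) = ((1/628)*(-23))*(1/300038) = -23/628*1/300038 = -23/188423864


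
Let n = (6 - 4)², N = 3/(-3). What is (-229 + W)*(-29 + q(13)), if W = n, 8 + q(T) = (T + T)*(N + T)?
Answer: -61875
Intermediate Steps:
N = -1 (N = 3*(-⅓) = -1)
q(T) = -8 + 2*T*(-1 + T) (q(T) = -8 + (T + T)*(-1 + T) = -8 + (2*T)*(-1 + T) = -8 + 2*T*(-1 + T))
n = 4 (n = 2² = 4)
W = 4
(-229 + W)*(-29 + q(13)) = (-229 + 4)*(-29 + (-8 - 2*13 + 2*13²)) = -225*(-29 + (-8 - 26 + 2*169)) = -225*(-29 + (-8 - 26 + 338)) = -225*(-29 + 304) = -225*275 = -61875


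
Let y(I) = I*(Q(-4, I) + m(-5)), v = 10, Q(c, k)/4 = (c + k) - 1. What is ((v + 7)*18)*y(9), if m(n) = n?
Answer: 30294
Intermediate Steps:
Q(c, k) = -4 + 4*c + 4*k (Q(c, k) = 4*((c + k) - 1) = 4*(-1 + c + k) = -4 + 4*c + 4*k)
y(I) = I*(-25 + 4*I) (y(I) = I*((-4 + 4*(-4) + 4*I) - 5) = I*((-4 - 16 + 4*I) - 5) = I*((-20 + 4*I) - 5) = I*(-25 + 4*I))
((v + 7)*18)*y(9) = ((10 + 7)*18)*(9*(-25 + 4*9)) = (17*18)*(9*(-25 + 36)) = 306*(9*11) = 306*99 = 30294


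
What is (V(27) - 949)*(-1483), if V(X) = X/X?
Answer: 1405884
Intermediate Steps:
V(X) = 1
(V(27) - 949)*(-1483) = (1 - 949)*(-1483) = -948*(-1483) = 1405884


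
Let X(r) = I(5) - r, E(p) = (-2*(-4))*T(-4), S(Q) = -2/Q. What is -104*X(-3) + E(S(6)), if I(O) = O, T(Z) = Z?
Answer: -864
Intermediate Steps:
E(p) = -32 (E(p) = -2*(-4)*(-4) = 8*(-4) = -32)
X(r) = 5 - r
-104*X(-3) + E(S(6)) = -104*(5 - 1*(-3)) - 32 = -104*(5 + 3) - 32 = -104*8 - 32 = -832 - 32 = -864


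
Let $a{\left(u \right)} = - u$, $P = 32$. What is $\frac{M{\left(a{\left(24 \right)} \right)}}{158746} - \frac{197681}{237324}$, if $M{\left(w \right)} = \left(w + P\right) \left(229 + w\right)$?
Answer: $- \frac{15495928333}{18837117852} \approx -0.82263$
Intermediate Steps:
$M{\left(w \right)} = \left(32 + w\right) \left(229 + w\right)$ ($M{\left(w \right)} = \left(w + 32\right) \left(229 + w\right) = \left(32 + w\right) \left(229 + w\right)$)
$\frac{M{\left(a{\left(24 \right)} \right)}}{158746} - \frac{197681}{237324} = \frac{7328 + \left(\left(-1\right) 24\right)^{2} + 261 \left(\left(-1\right) 24\right)}{158746} - \frac{197681}{237324} = \left(7328 + \left(-24\right)^{2} + 261 \left(-24\right)\right) \frac{1}{158746} - \frac{197681}{237324} = \left(7328 + 576 - 6264\right) \frac{1}{158746} - \frac{197681}{237324} = 1640 \cdot \frac{1}{158746} - \frac{197681}{237324} = \frac{820}{79373} - \frac{197681}{237324} = - \frac{15495928333}{18837117852}$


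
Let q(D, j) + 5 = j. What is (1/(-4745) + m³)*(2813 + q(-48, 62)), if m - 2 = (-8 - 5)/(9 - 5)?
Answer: -170245243/30368 ≈ -5606.1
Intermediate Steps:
q(D, j) = -5 + j
m = -5/4 (m = 2 + (-8 - 5)/(9 - 5) = 2 - 13/4 = -5/4 ≈ -1.2500)
(1/(-4745) + m³)*(2813 + q(-48, 62)) = (1/(-4745) + (-5/4)³)*(2813 + (-5 + 62)) = (-1/4745 - 125/64)*(2813 + 57) = -593189/303680*2870 = -170245243/30368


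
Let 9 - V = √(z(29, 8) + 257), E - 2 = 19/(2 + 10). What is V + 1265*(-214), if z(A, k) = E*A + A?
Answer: -270701 - √14037/6 ≈ -2.7072e+5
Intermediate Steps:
E = 43/12 (E = 2 + 19/(2 + 10) = 2 + 19/12 = 43/12 ≈ 3.5833)
z(A, k) = 55*A/12 (z(A, k) = 43*A/12 + A = 55*A/12)
V = 9 - √14037/6 (V = 9 - √((55/12)*29 + 257) = 9 - √(1595/12 + 257) = 9 - √(4679/12) = 9 - √14037/6 ≈ -10.746)
V + 1265*(-214) = (9 - √14037/6) + 1265*(-214) = (9 - √14037/6) - 270710 = -270701 - √14037/6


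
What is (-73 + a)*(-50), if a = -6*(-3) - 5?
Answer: 3000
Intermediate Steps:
a = 13 (a = 18 - 5 = 13)
(-73 + a)*(-50) = (-73 + 13)*(-50) = -60*(-50) = 3000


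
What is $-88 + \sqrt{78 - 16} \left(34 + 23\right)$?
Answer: $-88 + 57 \sqrt{62} \approx 360.82$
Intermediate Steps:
$-88 + \sqrt{78 - 16} \left(34 + 23\right) = -88 + \sqrt{62} \cdot 57 = -88 + 57 \sqrt{62}$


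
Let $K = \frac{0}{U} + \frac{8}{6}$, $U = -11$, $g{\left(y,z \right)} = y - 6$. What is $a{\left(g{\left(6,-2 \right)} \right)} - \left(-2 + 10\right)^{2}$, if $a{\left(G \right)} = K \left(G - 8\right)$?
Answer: $- \frac{224}{3} \approx -74.667$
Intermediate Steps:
$g{\left(y,z \right)} = -6 + y$ ($g{\left(y,z \right)} = y - 6 = -6 + y$)
$K = \frac{4}{3}$ ($K = \frac{0}{-11} + \frac{8}{6} = 0 \left(- \frac{1}{11}\right) + 8 \cdot \frac{1}{6} = 0 + \frac{4}{3} = \frac{4}{3} \approx 1.3333$)
$a{\left(G \right)} = - \frac{32}{3} + \frac{4 G}{3}$ ($a{\left(G \right)} = \frac{4 \left(G - 8\right)}{3} = \frac{4 \left(-8 + G\right)}{3} = - \frac{32}{3} + \frac{4 G}{3}$)
$a{\left(g{\left(6,-2 \right)} \right)} - \left(-2 + 10\right)^{2} = \left(- \frac{32}{3} + \frac{4 \left(-6 + 6\right)}{3}\right) - \left(-2 + 10\right)^{2} = \left(- \frac{32}{3} + \frac{4}{3} \cdot 0\right) - 8^{2} = \left(- \frac{32}{3} + 0\right) - 64 = - \frac{32}{3} - 64 = - \frac{224}{3}$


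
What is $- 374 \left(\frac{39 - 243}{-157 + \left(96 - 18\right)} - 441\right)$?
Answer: $\frac{12953490}{79} \approx 1.6397 \cdot 10^{5}$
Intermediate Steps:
$- 374 \left(\frac{39 - 243}{-157 + \left(96 - 18\right)} - 441\right) = - 374 \left(- \frac{204}{-157 + \left(96 - 18\right)} - 441\right) = - 374 \left(- \frac{204}{-157 + 78} - 441\right) = - 374 \left(- \frac{204}{-79} - 441\right) = - 374 \left(\left(-204\right) \left(- \frac{1}{79}\right) - 441\right) = - 374 \left(\frac{204}{79} - 441\right) = \left(-374\right) \left(- \frac{34635}{79}\right) = \frac{12953490}{79}$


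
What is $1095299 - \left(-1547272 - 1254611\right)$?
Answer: $3897182$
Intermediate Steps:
$1095299 - \left(-1547272 - 1254611\right) = 1095299 - -2801883 = 1095299 + 2801883 = 3897182$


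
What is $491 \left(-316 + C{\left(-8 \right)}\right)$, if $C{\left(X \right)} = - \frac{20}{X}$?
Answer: $- \frac{307857}{2} \approx -1.5393 \cdot 10^{5}$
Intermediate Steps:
$491 \left(-316 + C{\left(-8 \right)}\right) = 491 \left(-316 - \frac{20}{-8}\right) = 491 \left(-316 - - \frac{5}{2}\right) = 491 \left(-316 + \frac{5}{2}\right) = 491 \left(- \frac{627}{2}\right) = - \frac{307857}{2}$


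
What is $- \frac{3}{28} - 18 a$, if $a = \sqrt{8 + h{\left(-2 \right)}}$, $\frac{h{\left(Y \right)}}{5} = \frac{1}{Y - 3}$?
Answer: $- \frac{3}{28} - 18 \sqrt{7} \approx -47.731$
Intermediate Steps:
$h{\left(Y \right)} = \frac{5}{-3 + Y}$ ($h{\left(Y \right)} = \frac{5}{Y - 3} = \frac{5}{-3 + Y}$)
$a = \sqrt{7}$ ($a = \sqrt{8 + \frac{5}{-3 - 2}} = \sqrt{8 + \frac{5}{-5}} = \sqrt{8 + 5 \left(- \frac{1}{5}\right)} = \sqrt{8 - 1} = \sqrt{7} \approx 2.6458$)
$- \frac{3}{28} - 18 a = - \frac{3}{28} - 18 \sqrt{7}$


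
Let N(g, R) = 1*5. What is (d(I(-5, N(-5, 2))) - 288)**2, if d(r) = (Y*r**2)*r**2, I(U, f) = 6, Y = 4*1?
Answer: 23970816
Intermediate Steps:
Y = 4
N(g, R) = 5
d(r) = 4*r**4 (d(r) = (4*r**2)*r**2 = 4*r**4)
(d(I(-5, N(-5, 2))) - 288)**2 = (4*6**4 - 288)**2 = (4*1296 - 288)**2 = (5184 - 288)**2 = 4896**2 = 23970816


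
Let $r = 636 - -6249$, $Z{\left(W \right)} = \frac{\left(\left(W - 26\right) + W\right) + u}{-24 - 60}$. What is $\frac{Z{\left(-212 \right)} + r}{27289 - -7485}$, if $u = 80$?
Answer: $\frac{289355}{1460508} \approx 0.19812$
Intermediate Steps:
$Z{\left(W \right)} = - \frac{9}{14} - \frac{W}{42}$ ($Z{\left(W \right)} = \frac{\left(\left(W - 26\right) + W\right) + 80}{-24 - 60} = \frac{\left(\left(-26 + W\right) + W\right) + 80}{-84} = \left(\left(-26 + 2 W\right) + 80\right) \left(- \frac{1}{84}\right) = \left(54 + 2 W\right) \left(- \frac{1}{84}\right) = - \frac{9}{14} - \frac{W}{42}$)
$r = 6885$ ($r = 636 + 6249 = 6885$)
$\frac{Z{\left(-212 \right)} + r}{27289 - -7485} = \frac{\left(- \frac{9}{14} - - \frac{106}{21}\right) + 6885}{27289 - -7485} = \frac{\left(- \frac{9}{14} + \frac{106}{21}\right) + 6885}{27289 + 7485} = \frac{\frac{185}{42} + 6885}{34774} = \frac{289355}{42} \cdot \frac{1}{34774} = \frac{289355}{1460508}$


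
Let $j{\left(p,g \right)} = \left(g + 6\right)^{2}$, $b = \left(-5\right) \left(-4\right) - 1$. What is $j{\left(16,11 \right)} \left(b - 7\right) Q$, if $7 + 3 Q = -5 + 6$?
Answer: $-6936$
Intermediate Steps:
$b = 19$ ($b = 20 - 1 = 19$)
$j{\left(p,g \right)} = \left(6 + g\right)^{2}$
$Q = -2$ ($Q = - \frac{7}{3} + \frac{-5 + 6}{3} = - \frac{7}{3} + \frac{1}{3} \cdot 1 = - \frac{7}{3} + \frac{1}{3} = -2$)
$j{\left(16,11 \right)} \left(b - 7\right) Q = \left(6 + 11\right)^{2} \left(19 - 7\right) \left(-2\right) = 17^{2} \cdot 12 \left(-2\right) = 289 \left(-24\right) = -6936$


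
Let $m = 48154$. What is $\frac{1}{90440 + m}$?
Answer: $\frac{1}{138594} \approx 7.2153 \cdot 10^{-6}$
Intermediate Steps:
$\frac{1}{90440 + m} = \frac{1}{90440 + 48154} = \frac{1}{138594}$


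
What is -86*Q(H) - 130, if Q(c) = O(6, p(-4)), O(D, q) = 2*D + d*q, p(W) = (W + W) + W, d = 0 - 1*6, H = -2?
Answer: -7354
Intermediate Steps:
d = -6 (d = 0 - 6 = -6)
p(W) = 3*W (p(W) = 2*W + W = 3*W)
O(D, q) = -6*q + 2*D (O(D, q) = 2*D - 6*q = -6*q + 2*D)
Q(c) = 84 (Q(c) = -18*(-4) + 2*6 = -6*(-12) + 12 = 72 + 12 = 84)
-86*Q(H) - 130 = -86*84 - 130 = -7224 - 130 = -7354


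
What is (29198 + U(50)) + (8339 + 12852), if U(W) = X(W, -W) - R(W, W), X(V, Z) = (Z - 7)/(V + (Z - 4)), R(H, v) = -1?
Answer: 201617/4 ≈ 50404.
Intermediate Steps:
X(V, Z) = (-7 + Z)/(-4 + V + Z) (X(V, Z) = (-7 + Z)/(V + (-4 + Z)) = (-7 + Z)/(-4 + V + Z))
U(W) = 11/4 + W/4 (U(W) = (-7 - W)/(-4 + W - W) - 1*(-1) = (-7 - W)/(-4) + 1 = -(-7 - W)/4 + 1 = (7/4 + W/4) + 1 = 11/4 + W/4)
(29198 + U(50)) + (8339 + 12852) = (29198 + (11/4 + (¼)*50)) + (8339 + 12852) = (29198 + (11/4 + 25/2)) + 21191 = (29198 + 61/4) + 21191 = 116853/4 + 21191 = 201617/4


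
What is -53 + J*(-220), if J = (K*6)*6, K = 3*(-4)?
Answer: 94987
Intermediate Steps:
K = -12
J = -432 (J = -12*6*6 = -72*6 = -432)
-53 + J*(-220) = -53 - 432*(-220) = -53 + 95040 = 94987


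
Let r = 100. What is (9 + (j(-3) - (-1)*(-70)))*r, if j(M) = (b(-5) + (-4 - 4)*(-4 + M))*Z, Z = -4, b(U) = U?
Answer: -26500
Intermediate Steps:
j(M) = -108 + 32*M (j(M) = (-5 + (-4 - 4)*(-4 + M))*(-4) = (-5 - 8*(-4 + M))*(-4) = (-5 + (32 - 8*M))*(-4) = (27 - 8*M)*(-4) = -108 + 32*M)
(9 + (j(-3) - (-1)*(-70)))*r = (9 + ((-108 + 32*(-3)) - (-1)*(-70)))*100 = (9 + ((-108 - 96) - 1*70))*100 = (9 + (-204 - 70))*100 = (9 - 274)*100 = -265*100 = -26500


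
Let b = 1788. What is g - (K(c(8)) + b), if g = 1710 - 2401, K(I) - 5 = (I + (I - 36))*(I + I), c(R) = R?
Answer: -2164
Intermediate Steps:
K(I) = 5 + 2*I*(-36 + 2*I) (K(I) = 5 + (I + (I - 36))*(I + I) = 5 + (I + (-36 + I))*(2*I) = 5 + (-36 + 2*I)*(2*I) = 5 + 2*I*(-36 + 2*I))
g = -691
g - (K(c(8)) + b) = -691 - ((5 - 72*8 + 4*8²) + 1788) = -691 - ((5 - 576 + 4*64) + 1788) = -691 - ((5 - 576 + 256) + 1788) = -691 - (-315 + 1788) = -691 - 1*1473 = -691 - 1473 = -2164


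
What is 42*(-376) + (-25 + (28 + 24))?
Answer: -15765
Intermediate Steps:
42*(-376) + (-25 + (28 + 24)) = -15792 + (-25 + 52) = -15792 + 27 = -15765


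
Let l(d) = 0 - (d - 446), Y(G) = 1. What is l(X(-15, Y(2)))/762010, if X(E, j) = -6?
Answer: 226/381005 ≈ 0.00059317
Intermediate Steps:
l(d) = 446 - d (l(d) = 0 - (-446 + d) = 0 + (446 - d) = 446 - d)
l(X(-15, Y(2)))/762010 = (446 - 1*(-6))/762010 = (446 + 6)*(1/762010) = 452*(1/762010) = 226/381005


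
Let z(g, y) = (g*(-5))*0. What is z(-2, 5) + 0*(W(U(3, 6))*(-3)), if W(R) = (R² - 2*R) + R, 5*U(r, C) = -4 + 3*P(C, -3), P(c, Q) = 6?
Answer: 0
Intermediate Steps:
z(g, y) = 0 (z(g, y) = -5*g*0 = 0)
U(r, C) = 14/5 (U(r, C) = (-4 + 3*6)/5 = (-4 + 18)/5 = (⅕)*14 = 14/5)
W(R) = R² - R
z(-2, 5) + 0*(W(U(3, 6))*(-3)) = 0 + 0*((14*(-1 + 14/5)/5)*(-3)) = 0 + 0*(((14/5)*(9/5))*(-3)) = 0 + 0*((126/25)*(-3)) = 0 + 0*(-378/25) = 0 + 0 = 0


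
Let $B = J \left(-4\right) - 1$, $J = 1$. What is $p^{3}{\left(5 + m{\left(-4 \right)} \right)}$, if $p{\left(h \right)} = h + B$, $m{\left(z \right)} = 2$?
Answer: $8$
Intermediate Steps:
$B = -5$ ($B = 1 \left(-4\right) - 1 = -4 - 1 = -5$)
$p{\left(h \right)} = -5 + h$ ($p{\left(h \right)} = h - 5 = -5 + h$)
$p^{3}{\left(5 + m{\left(-4 \right)} \right)} = \left(-5 + \left(5 + 2\right)\right)^{3} = \left(-5 + 7\right)^{3} = 2^{3} = 8$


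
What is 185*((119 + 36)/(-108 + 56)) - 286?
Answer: -43547/52 ≈ -837.44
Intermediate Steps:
185*((119 + 36)/(-108 + 56)) - 286 = 185*(155/(-52)) - 286 = 185*(155*(-1/52)) - 286 = 185*(-155/52) - 286 = -28675/52 - 286 = -43547/52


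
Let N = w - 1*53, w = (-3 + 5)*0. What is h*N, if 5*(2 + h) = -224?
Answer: 12402/5 ≈ 2480.4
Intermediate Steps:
h = -234/5 (h = -2 + (⅕)*(-224) = -2 - 224/5 = -234/5 ≈ -46.800)
w = 0 (w = 2*0 = 0)
N = -53 (N = 0 - 1*53 = 0 - 53 = -53)
h*N = -234/5*(-53) = 12402/5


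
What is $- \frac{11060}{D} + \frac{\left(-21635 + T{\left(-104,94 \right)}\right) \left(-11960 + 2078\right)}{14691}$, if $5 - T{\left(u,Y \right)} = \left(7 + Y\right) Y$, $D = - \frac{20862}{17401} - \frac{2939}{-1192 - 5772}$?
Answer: $\frac{16214849226732104}{461010577813} \approx 35172.0$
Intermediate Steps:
$D = - \frac{94141429}{121180564}$ ($D = \left(-20862\right) \frac{1}{17401} - \frac{2939}{-1192 - 5772} = - \frac{20862}{17401} - \frac{2939}{-6964} = - \frac{20862}{17401} - - \frac{2939}{6964} = - \frac{20862}{17401} + \frac{2939}{6964} = - \frac{94141429}{121180564} \approx -0.77687$)
$T{\left(u,Y \right)} = 5 - Y \left(7 + Y\right)$ ($T{\left(u,Y \right)} = 5 - \left(7 + Y\right) Y = 5 - Y \left(7 + Y\right)$)
$- \frac{11060}{D} + \frac{\left(-21635 + T{\left(-104,94 \right)}\right) \left(-11960 + 2078\right)}{14691} = - \frac{11060}{- \frac{94141429}{121180564}} + \frac{\left(-21635 - 9489\right) \left(-11960 + 2078\right)}{14691} = \left(-11060\right) \left(- \frac{121180564}{94141429}\right) + \left(-21635 - 9489\right) \left(-9882\right) \frac{1}{14691} = \frac{1340257037840}{94141429} + \left(-21635 - 9489\right) \left(-9882\right) \frac{1}{14691} = \frac{1340257037840}{94141429} + \left(-31124\right) \left(-9882\right) \frac{1}{14691} = \frac{1340257037840}{94141429} + 307567368 \cdot \frac{1}{14691} = \frac{1340257037840}{94141429} + \frac{102522456}{4897} = \frac{16214849226732104}{461010577813}$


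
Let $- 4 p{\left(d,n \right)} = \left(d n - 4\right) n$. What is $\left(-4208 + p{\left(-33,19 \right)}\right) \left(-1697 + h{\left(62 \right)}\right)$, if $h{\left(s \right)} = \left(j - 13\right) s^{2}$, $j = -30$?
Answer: $\frac{808727727}{4} \approx 2.0218 \cdot 10^{8}$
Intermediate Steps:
$p{\left(d,n \right)} = - \frac{n \left(-4 + d n\right)}{4}$ ($p{\left(d,n \right)} = - \frac{\left(d n - 4\right) n}{4} = - \frac{\left(-4 + d n\right) n}{4} = - \frac{n \left(-4 + d n\right)}{4}$)
$h{\left(s \right)} = - 43 s^{2}$ ($h{\left(s \right)} = \left(-30 - 13\right) s^{2} = - 43 s^{2}$)
$\left(-4208 + p{\left(-33,19 \right)}\right) \left(-1697 + h{\left(62 \right)}\right) = \left(-4208 + \frac{1}{4} \cdot 19 \left(4 - \left(-33\right) 19\right)\right) \left(-1697 - 43 \cdot 62^{2}\right) = \left(-4208 + \frac{1}{4} \cdot 19 \left(4 + 627\right)\right) \left(-1697 - 165292\right) = \left(-4208 + \frac{1}{4} \cdot 19 \cdot 631\right) \left(-1697 - 165292\right) = \left(-4208 + \frac{11989}{4}\right) \left(-166989\right) = \left(- \frac{4843}{4}\right) \left(-166989\right) = \frac{808727727}{4}$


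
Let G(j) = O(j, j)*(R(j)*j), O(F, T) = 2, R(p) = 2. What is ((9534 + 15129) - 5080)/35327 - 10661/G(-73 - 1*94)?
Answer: 389702591/23598436 ≈ 16.514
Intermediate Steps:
G(j) = 4*j (G(j) = 2*(2*j) = 4*j)
((9534 + 15129) - 5080)/35327 - 10661/G(-73 - 1*94) = ((9534 + 15129) - 5080)/35327 - 10661*1/(4*(-73 - 1*94)) = (24663 - 5080)*(1/35327) - 10661*1/(4*(-73 - 94)) = 19583*(1/35327) - 10661/(4*(-167)) = 19583/35327 - 10661/(-668) = 19583/35327 - 10661*(-1/668) = 19583/35327 + 10661/668 = 389702591/23598436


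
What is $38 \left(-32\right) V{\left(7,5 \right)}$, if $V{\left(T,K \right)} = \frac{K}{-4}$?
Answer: $1520$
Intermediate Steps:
$V{\left(T,K \right)} = - \frac{K}{4}$ ($V{\left(T,K \right)} = K \left(- \frac{1}{4}\right) = - \frac{K}{4}$)
$38 \left(-32\right) V{\left(7,5 \right)} = 38 \left(-32\right) \left(\left(- \frac{1}{4}\right) 5\right) = \left(-1216\right) \left(- \frac{5}{4}\right) = 1520$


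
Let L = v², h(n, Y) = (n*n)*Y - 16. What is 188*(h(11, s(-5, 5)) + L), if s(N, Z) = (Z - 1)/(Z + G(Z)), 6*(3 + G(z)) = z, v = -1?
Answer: 498012/17 ≈ 29295.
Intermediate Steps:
G(z) = -3 + z/6
s(N, Z) = (-1 + Z)/(-3 + 7*Z/6) (s(N, Z) = (Z - 1)/(Z + (-3 + Z/6)) = (-1 + Z)/(-3 + 7*Z/6))
h(n, Y) = -16 + Y*n² (h(n, Y) = n²*Y - 16 = Y*n² - 16 = -16 + Y*n²)
L = 1 (L = (-1)² = 1)
188*(h(11, s(-5, 5)) + L) = 188*((-16 + (6*(-1 + 5)/(-18 + 7*5))*11²) + 1) = 188*((-16 + (6*4/(-18 + 35))*121) + 1) = 188*((-16 + (6*4/17)*121) + 1) = 188*((-16 + (6*(1/17)*4)*121) + 1) = 188*((-16 + (24/17)*121) + 1) = 188*((-16 + 2904/17) + 1) = 188*(2632/17 + 1) = 188*(2649/17) = 498012/17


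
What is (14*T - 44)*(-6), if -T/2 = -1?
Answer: 96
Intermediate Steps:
T = 2 (T = -2*(-1) = 2)
(14*T - 44)*(-6) = (14*2 - 44)*(-6) = (28 - 44)*(-6) = -16*(-6) = 96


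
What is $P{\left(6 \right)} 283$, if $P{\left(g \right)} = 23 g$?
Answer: $39054$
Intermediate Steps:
$P{\left(6 \right)} 283 = 23 \cdot 6 \cdot 283 = 138 \cdot 283 = 39054$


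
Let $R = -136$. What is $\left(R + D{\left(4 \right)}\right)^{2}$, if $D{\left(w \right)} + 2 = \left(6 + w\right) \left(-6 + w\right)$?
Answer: $24964$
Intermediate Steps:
$D{\left(w \right)} = -2 + \left(-6 + w\right) \left(6 + w\right)$ ($D{\left(w \right)} = -2 + \left(6 + w\right) \left(-6 + w\right) = -2 + \left(-6 + w\right) \left(6 + w\right)$)
$\left(R + D{\left(4 \right)}\right)^{2} = \left(-136 - \left(38 - 4^{2}\right)\right)^{2} = \left(-136 + \left(-38 + 16\right)\right)^{2} = \left(-136 - 22\right)^{2} = \left(-158\right)^{2} = 24964$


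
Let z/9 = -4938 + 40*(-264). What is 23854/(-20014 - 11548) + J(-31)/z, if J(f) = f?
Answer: -1663112603/2201165442 ≈ -0.75556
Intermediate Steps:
z = -139482 (z = 9*(-4938 + 40*(-264)) = 9*(-4938 - 10560) = 9*(-15498) = -139482)
23854/(-20014 - 11548) + J(-31)/z = 23854/(-20014 - 11548) - 31/(-139482) = 23854/(-31562) - 31*(-1/139482) = 23854*(-1/31562) + 31/139482 = -11927/15781 + 31/139482 = -1663112603/2201165442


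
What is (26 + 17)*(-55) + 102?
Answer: -2263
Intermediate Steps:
(26 + 17)*(-55) + 102 = 43*(-55) + 102 = -2365 + 102 = -2263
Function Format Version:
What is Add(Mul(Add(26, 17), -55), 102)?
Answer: -2263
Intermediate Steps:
Add(Mul(Add(26, 17), -55), 102) = Add(Mul(43, -55), 102) = Add(-2365, 102) = -2263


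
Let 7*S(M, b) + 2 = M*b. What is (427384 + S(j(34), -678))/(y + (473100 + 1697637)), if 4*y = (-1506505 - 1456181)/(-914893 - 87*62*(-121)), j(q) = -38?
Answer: 1582465443100/7968929165043 ≈ 0.19858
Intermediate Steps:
y = 1481343/524438 (y = ((-1506505 - 1456181)/(-914893 - 87*62*(-121)))/4 = (-2962686/(-914893 - 5394*(-121)))/4 = (-2962686/(-914893 + 652674))/4 = (-2962686/(-262219))/4 = (-2962686*(-1/262219))/4 = (¼)*(2962686/262219) = 1481343/524438 ≈ 2.8246)
S(M, b) = -2/7 + M*b/7 (S(M, b) = -2/7 + (M*b)/7 = -2/7 + M*b/7)
(427384 + S(j(34), -678))/(y + (473100 + 1697637)) = (427384 + (-2/7 + (⅐)*(-38)*(-678)))/(1481343/524438 + (473100 + 1697637)) = (427384 + (-2/7 + 25764/7))/(1481343/524438 + 2170737) = (427384 + 25762/7)/(1138418452149/524438) = (3017450/7)*(524438/1138418452149) = 1582465443100/7968929165043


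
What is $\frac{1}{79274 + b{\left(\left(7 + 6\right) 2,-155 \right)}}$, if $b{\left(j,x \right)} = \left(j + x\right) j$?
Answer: $\frac{1}{75920} \approx 1.3172 \cdot 10^{-5}$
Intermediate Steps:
$b{\left(j,x \right)} = j \left(j + x\right)$
$\frac{1}{79274 + b{\left(\left(7 + 6\right) 2,-155 \right)}} = \frac{1}{79274 + \left(7 + 6\right) 2 \left(\left(7 + 6\right) 2 - 155\right)} = \frac{1}{79274 + 13 \cdot 2 \left(13 \cdot 2 - 155\right)} = \frac{1}{79274 + 26 \left(26 - 155\right)} = \frac{1}{79274 + 26 \left(-129\right)} = \frac{1}{79274 - 3354} = \frac{1}{75920}$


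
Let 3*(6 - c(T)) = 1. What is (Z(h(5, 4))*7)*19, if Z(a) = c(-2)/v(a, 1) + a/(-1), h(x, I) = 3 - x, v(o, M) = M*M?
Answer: 3059/3 ≈ 1019.7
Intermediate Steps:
c(T) = 17/3 (c(T) = 6 - ⅓*1 = 6 - ⅓ = 17/3)
v(o, M) = M²
Z(a) = 17/3 - a (Z(a) = 17/(3*(1²)) + a/(-1) = (17/3)/1 + a*(-1) = (17/3)*1 - a = 17/3 - a)
(Z(h(5, 4))*7)*19 = ((17/3 - (3 - 1*5))*7)*19 = ((17/3 - (3 - 5))*7)*19 = ((17/3 - 1*(-2))*7)*19 = ((17/3 + 2)*7)*19 = ((23/3)*7)*19 = (161/3)*19 = 3059/3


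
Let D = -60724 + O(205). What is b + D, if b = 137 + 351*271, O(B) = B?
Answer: 34739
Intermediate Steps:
b = 95258 (b = 137 + 95121 = 95258)
D = -60519 (D = -60724 + 205 = -60519)
b + D = 95258 - 60519 = 34739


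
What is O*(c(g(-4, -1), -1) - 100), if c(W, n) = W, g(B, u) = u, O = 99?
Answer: -9999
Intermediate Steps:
O*(c(g(-4, -1), -1) - 100) = 99*(-1 - 100) = 99*(-101) = -9999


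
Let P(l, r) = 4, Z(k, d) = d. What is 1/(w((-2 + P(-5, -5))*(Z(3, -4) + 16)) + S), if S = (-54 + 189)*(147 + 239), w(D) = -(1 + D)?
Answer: 1/52085 ≈ 1.9199e-5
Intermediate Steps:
w(D) = -1 - D
S = 52110 (S = 135*386 = 52110)
1/(w((-2 + P(-5, -5))*(Z(3, -4) + 16)) + S) = 1/((-1 - (-2 + 4)*(-4 + 16)) + 52110) = 1/((-1 - 2*12) + 52110) = 1/((-1 - 1*24) + 52110) = 1/((-1 - 24) + 52110) = 1/(-25 + 52110) = 1/52085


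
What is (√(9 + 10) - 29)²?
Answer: (29 - √19)² ≈ 607.18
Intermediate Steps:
(√(9 + 10) - 29)² = (√19 - 29)² = (-29 + √19)²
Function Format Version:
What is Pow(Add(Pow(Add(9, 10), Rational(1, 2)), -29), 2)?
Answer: Pow(Add(29, Mul(-1, Pow(19, Rational(1, 2)))), 2) ≈ 607.18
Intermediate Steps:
Pow(Add(Pow(Add(9, 10), Rational(1, 2)), -29), 2) = Pow(Add(Pow(19, Rational(1, 2)), -29), 2) = Pow(Add(-29, Pow(19, Rational(1, 2))), 2)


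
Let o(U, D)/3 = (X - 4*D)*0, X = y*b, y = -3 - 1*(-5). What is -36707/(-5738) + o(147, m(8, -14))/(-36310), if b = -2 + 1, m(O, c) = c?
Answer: 36707/5738 ≈ 6.3972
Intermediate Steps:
y = 2 (y = -3 + 5 = 2)
b = -1
X = -2 (X = 2*(-1) = -2)
o(U, D) = 0 (o(U, D) = 3*((-2 - 4*D)*0) = 3*0 = 0)
-36707/(-5738) + o(147, m(8, -14))/(-36310) = -36707/(-5738) + 0/(-36310) = -36707*(-1/5738) + 0*(-1/36310) = 36707/5738 + 0 = 36707/5738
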